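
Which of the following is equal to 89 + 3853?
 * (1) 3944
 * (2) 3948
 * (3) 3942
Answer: 3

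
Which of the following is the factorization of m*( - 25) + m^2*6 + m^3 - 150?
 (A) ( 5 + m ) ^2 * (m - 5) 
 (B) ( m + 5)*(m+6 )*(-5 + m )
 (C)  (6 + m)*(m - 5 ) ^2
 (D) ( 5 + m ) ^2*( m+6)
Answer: B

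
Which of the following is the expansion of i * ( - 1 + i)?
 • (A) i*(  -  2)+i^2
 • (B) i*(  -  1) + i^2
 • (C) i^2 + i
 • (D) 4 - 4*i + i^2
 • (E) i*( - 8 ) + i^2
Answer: B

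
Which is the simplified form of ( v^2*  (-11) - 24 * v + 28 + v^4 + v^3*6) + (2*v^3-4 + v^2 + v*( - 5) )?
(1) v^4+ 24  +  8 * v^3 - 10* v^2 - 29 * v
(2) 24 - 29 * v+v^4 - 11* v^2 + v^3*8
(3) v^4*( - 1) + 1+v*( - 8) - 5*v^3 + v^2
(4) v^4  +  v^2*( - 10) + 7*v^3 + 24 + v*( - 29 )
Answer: 1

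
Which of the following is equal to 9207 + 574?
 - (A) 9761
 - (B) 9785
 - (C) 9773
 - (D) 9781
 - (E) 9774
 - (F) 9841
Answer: D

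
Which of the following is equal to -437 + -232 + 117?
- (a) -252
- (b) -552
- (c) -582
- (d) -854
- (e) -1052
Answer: b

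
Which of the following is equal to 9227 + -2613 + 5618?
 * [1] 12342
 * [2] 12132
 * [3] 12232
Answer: 3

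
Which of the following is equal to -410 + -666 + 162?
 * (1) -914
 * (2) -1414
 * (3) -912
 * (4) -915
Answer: 1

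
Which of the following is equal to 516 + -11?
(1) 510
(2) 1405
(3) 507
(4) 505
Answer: 4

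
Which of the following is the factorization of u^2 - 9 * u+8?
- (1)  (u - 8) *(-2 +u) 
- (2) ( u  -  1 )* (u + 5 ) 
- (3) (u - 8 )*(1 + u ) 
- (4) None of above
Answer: 4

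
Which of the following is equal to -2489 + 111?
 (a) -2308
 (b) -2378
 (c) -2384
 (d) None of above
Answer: b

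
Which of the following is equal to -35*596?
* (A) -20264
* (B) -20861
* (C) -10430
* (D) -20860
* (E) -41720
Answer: D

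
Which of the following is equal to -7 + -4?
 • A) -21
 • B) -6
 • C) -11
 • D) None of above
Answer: C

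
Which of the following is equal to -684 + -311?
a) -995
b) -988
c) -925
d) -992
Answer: a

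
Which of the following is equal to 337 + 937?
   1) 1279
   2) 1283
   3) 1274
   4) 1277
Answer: 3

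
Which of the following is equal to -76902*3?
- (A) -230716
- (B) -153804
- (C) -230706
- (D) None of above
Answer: C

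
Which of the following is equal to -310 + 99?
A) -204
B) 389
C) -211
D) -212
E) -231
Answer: C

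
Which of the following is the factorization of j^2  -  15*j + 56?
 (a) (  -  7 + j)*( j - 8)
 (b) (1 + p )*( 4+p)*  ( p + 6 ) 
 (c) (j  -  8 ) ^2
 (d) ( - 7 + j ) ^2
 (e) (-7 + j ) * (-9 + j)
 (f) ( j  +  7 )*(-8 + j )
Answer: a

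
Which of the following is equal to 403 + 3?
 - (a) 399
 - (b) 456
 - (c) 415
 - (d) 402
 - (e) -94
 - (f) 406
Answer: f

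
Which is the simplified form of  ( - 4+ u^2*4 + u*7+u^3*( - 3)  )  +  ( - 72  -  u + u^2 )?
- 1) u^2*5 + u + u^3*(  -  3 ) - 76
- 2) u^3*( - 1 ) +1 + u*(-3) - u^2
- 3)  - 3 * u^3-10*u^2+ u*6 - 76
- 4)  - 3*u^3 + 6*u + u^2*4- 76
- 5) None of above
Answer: 5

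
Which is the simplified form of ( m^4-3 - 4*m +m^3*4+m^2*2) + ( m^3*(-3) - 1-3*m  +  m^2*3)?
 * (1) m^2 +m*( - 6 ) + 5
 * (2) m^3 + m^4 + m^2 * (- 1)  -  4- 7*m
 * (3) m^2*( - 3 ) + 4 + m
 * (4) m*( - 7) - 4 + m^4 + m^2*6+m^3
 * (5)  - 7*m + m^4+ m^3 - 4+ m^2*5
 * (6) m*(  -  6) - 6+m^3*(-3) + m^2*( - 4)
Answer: 5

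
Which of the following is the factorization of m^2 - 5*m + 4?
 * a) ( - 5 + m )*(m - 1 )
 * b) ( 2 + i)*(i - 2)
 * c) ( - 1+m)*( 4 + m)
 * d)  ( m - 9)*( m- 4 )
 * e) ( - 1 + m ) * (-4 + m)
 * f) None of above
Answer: e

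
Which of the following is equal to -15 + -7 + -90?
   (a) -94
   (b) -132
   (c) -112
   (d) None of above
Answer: c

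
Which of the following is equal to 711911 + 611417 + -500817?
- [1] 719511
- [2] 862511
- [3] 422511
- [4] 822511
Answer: 4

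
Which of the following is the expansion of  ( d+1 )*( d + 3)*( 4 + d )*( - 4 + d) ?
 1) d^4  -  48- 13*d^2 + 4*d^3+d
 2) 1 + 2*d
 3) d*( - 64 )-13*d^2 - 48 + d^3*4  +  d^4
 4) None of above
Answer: 3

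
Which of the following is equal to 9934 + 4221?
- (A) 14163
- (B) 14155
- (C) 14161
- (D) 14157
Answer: B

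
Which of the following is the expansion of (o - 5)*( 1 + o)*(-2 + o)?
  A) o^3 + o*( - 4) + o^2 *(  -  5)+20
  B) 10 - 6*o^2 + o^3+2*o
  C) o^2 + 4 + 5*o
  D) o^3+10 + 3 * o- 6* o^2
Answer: D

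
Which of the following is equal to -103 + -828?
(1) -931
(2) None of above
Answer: 1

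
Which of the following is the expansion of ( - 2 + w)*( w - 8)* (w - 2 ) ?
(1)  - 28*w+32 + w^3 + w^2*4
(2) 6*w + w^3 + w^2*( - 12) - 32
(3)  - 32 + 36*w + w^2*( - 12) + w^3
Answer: 3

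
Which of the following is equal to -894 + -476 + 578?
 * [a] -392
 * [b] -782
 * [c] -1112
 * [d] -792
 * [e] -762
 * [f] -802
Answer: d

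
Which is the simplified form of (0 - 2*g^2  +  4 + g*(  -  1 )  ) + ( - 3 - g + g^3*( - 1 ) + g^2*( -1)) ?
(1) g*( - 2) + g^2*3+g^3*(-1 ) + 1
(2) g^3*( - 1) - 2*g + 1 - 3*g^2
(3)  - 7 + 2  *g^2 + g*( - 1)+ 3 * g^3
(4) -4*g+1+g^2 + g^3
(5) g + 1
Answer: 2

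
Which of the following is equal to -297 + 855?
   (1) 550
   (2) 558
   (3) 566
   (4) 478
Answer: 2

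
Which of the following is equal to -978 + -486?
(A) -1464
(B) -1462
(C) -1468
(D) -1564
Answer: A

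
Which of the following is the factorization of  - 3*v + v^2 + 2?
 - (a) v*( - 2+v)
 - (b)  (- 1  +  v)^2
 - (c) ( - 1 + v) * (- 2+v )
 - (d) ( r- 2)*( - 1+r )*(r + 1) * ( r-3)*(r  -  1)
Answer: c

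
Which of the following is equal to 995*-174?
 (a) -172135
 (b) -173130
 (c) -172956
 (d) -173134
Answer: b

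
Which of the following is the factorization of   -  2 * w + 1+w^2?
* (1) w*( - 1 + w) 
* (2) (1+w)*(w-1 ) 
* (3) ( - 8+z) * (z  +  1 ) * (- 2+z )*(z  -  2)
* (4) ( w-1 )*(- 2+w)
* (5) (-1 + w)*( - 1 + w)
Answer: 5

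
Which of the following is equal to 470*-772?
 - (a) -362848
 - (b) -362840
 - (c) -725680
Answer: b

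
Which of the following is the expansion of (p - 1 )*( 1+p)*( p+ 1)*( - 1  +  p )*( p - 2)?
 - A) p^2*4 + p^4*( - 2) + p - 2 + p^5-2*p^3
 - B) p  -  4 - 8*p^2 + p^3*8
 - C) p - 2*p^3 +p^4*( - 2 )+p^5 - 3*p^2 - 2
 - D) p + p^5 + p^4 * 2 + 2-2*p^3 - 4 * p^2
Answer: A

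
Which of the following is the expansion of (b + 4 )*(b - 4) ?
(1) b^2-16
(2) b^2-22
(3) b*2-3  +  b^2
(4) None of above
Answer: 1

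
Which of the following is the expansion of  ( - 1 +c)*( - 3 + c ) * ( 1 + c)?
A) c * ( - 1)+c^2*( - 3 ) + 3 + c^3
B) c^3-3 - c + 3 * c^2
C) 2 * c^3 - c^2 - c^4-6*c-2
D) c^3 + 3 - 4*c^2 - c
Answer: A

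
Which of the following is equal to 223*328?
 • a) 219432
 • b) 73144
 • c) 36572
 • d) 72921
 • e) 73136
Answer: b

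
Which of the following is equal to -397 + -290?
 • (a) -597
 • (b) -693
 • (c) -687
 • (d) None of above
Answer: c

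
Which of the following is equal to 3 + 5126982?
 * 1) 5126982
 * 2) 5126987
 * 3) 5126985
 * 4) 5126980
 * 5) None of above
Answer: 3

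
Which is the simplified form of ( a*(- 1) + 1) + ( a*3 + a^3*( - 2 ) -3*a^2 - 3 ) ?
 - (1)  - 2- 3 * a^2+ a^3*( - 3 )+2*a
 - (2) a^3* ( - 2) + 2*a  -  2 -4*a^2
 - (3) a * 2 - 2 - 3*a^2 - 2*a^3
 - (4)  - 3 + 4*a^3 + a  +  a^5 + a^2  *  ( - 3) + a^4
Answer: 3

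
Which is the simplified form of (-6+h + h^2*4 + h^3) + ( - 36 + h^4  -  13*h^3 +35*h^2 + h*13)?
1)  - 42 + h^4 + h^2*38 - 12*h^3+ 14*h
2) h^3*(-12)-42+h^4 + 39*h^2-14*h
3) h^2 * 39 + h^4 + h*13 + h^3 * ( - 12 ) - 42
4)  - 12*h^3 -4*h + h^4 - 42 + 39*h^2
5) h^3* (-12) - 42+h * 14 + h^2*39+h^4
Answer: 5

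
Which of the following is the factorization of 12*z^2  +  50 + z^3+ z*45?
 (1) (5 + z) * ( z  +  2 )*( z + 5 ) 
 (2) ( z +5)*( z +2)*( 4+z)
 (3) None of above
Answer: 1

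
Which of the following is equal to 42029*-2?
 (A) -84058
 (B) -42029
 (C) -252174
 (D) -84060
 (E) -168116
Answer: A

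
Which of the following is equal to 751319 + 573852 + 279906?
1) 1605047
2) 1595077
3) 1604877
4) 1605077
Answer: 4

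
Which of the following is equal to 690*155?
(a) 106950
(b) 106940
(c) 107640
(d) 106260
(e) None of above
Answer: a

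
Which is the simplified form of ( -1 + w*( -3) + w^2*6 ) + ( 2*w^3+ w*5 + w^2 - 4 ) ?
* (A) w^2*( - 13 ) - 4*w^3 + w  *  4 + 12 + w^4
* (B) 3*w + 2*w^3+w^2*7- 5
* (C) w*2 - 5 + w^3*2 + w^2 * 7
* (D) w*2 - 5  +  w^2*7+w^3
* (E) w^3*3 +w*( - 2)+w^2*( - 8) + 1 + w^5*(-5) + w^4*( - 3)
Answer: C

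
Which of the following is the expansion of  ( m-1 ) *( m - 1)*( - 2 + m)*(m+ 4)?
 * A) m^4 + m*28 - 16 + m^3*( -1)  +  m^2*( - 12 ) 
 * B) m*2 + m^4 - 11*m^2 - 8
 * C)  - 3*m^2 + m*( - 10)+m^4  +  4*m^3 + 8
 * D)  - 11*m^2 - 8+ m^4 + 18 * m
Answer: D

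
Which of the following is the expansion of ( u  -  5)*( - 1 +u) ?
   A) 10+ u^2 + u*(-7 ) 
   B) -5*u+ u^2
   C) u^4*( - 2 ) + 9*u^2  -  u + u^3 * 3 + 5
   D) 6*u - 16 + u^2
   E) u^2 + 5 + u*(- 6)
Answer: E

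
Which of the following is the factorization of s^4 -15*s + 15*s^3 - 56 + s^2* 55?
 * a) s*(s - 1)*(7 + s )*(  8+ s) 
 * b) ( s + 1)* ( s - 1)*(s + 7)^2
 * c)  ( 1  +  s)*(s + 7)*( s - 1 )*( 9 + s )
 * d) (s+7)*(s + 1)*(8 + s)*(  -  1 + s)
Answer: d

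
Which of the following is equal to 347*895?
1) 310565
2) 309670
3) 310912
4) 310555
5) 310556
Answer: 1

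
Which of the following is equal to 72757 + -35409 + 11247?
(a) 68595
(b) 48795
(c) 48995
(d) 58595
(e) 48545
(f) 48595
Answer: f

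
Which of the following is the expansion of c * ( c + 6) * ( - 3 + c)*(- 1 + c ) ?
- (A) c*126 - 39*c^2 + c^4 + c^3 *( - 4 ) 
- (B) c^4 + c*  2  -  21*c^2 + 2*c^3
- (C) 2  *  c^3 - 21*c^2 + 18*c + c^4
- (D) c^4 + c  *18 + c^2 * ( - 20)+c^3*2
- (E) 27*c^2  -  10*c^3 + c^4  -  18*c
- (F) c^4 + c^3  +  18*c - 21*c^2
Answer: C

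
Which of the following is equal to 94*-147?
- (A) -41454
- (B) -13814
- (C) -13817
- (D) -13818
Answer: D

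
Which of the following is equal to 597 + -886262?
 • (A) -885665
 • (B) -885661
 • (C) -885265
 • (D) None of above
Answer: A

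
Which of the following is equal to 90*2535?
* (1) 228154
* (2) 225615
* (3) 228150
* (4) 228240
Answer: 3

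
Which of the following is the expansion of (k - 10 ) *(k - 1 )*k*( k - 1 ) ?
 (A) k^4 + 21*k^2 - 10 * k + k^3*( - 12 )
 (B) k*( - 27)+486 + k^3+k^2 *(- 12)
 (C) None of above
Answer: A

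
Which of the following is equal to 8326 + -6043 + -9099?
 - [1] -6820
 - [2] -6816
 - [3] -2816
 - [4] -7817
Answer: 2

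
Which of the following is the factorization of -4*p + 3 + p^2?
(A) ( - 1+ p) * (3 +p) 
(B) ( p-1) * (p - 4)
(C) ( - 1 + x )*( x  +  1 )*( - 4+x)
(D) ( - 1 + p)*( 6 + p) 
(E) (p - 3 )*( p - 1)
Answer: E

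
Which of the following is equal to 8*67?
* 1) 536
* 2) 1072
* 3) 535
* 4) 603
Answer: 1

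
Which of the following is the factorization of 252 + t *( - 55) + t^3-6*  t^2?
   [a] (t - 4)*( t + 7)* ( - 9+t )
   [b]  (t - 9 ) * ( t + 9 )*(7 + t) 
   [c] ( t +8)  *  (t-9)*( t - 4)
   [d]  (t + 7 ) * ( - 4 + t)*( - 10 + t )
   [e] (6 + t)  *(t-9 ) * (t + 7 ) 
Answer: a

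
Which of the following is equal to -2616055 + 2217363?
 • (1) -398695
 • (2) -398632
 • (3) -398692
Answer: 3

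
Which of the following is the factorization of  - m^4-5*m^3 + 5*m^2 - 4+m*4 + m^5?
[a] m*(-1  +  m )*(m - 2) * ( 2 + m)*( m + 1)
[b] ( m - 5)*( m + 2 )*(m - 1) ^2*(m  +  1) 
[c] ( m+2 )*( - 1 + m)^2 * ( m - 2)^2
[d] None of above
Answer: d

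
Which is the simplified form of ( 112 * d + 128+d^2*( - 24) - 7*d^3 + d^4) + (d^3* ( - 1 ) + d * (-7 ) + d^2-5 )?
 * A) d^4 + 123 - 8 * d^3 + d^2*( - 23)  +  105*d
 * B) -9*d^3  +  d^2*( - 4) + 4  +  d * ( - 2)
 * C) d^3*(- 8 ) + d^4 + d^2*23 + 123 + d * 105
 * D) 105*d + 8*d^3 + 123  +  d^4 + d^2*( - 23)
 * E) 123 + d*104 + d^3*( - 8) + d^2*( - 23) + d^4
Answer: A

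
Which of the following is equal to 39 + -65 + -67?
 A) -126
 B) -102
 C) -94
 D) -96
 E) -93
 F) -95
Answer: E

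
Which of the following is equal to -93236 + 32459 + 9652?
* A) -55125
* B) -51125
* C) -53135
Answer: B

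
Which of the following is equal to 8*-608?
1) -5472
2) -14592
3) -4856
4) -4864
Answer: 4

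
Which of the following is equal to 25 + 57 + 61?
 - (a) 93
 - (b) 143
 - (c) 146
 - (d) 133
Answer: b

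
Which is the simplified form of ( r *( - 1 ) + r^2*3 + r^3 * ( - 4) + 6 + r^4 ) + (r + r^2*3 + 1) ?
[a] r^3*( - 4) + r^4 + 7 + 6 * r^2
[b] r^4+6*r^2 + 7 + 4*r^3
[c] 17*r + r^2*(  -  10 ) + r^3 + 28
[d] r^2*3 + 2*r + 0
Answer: a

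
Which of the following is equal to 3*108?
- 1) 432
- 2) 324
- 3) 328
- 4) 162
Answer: 2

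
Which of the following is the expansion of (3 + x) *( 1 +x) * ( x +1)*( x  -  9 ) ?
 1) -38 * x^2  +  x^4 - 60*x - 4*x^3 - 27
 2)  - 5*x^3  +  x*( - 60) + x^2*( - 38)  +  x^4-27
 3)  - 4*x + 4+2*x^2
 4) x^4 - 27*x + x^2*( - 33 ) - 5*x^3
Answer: 1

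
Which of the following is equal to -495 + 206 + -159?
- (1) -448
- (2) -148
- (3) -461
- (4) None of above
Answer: 1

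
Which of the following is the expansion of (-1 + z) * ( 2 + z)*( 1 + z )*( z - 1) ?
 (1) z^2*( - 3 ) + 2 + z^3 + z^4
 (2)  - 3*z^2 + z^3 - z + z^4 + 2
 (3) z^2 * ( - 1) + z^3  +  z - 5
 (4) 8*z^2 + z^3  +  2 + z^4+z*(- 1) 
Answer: 2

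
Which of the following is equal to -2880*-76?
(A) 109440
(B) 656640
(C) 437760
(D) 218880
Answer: D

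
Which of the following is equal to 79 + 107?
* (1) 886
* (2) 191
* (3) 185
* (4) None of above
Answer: 4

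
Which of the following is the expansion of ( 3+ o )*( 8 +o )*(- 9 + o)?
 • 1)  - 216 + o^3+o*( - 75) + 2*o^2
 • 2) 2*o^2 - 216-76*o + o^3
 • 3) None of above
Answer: 1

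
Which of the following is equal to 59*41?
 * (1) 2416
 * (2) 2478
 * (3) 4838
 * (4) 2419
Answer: 4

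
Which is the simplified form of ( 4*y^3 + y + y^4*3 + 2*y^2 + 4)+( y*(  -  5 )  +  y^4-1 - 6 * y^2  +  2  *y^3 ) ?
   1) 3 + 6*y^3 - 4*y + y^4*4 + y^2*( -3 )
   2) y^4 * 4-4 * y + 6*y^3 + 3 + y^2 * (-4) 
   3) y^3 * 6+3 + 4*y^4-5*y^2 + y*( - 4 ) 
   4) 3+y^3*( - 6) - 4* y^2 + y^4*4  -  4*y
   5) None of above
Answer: 2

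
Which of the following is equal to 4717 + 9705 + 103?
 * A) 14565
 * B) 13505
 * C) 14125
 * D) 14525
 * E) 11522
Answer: D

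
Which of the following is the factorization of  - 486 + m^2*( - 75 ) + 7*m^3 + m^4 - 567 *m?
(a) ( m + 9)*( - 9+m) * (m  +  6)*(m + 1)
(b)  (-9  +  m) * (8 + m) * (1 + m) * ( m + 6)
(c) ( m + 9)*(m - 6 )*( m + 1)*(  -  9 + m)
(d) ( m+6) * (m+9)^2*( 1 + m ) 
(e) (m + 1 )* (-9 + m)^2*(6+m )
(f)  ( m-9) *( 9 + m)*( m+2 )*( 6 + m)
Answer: a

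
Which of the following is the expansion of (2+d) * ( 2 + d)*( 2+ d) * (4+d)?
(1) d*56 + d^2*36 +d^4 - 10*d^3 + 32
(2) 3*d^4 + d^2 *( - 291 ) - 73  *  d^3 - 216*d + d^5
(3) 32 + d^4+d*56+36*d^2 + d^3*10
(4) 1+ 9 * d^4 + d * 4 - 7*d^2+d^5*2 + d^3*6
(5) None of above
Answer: 3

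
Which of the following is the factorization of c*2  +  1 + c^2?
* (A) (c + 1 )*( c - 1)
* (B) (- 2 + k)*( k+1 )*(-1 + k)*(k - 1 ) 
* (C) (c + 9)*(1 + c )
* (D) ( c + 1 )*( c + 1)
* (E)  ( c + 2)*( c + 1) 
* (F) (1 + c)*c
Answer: D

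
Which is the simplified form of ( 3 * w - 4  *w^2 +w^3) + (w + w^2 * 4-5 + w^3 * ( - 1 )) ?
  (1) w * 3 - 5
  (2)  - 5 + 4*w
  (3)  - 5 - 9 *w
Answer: 2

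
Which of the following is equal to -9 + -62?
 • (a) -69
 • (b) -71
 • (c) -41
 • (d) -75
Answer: b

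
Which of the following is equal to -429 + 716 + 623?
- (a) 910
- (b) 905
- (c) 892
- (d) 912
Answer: a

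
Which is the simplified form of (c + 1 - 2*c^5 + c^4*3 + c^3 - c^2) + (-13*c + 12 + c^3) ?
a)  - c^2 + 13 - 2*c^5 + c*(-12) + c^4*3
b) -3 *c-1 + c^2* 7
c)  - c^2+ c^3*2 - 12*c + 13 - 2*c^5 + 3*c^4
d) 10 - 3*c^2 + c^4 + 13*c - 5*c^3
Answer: c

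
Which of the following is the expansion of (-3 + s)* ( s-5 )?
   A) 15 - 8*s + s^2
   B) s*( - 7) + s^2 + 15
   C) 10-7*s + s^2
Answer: A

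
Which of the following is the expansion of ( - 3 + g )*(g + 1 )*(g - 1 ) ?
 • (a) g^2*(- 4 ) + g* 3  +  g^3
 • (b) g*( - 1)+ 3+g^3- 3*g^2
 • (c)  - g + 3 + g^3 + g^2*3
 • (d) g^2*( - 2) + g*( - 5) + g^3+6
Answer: b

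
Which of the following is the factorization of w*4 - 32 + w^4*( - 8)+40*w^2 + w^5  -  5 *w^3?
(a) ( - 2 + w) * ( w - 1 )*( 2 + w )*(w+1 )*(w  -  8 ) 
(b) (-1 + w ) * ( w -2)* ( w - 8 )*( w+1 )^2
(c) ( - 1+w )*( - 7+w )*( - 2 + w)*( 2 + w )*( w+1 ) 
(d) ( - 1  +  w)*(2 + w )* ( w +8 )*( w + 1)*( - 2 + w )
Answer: a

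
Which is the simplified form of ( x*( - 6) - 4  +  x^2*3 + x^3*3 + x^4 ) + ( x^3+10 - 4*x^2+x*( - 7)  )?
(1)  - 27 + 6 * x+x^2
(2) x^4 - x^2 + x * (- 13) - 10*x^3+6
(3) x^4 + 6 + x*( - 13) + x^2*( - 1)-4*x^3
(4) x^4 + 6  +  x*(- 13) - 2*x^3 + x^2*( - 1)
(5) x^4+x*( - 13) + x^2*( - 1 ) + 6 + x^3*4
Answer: 5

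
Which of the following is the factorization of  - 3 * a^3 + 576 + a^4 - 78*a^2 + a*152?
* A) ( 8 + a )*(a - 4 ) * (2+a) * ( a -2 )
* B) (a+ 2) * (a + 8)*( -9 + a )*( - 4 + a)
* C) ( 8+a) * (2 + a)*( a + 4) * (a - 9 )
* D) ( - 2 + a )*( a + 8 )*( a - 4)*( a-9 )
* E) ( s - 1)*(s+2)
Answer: B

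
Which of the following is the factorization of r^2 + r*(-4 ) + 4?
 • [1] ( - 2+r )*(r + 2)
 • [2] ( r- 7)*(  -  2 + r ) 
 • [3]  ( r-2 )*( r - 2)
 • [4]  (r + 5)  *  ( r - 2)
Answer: 3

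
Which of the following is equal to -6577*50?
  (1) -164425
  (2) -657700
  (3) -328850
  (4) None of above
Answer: 3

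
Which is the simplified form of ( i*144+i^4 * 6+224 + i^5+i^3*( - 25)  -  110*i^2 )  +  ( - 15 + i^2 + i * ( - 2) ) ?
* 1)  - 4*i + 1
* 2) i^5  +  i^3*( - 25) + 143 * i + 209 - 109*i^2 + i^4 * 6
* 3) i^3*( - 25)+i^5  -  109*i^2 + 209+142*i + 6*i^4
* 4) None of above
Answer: 3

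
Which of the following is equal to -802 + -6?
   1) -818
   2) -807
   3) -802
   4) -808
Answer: 4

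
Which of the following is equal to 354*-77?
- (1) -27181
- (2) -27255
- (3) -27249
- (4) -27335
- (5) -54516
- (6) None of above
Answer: 6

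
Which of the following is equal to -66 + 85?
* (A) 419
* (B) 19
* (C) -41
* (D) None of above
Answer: B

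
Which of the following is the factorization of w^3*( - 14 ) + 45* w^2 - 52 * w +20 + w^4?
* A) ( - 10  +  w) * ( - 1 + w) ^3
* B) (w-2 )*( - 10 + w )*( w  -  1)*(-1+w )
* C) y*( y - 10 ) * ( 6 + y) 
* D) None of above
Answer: B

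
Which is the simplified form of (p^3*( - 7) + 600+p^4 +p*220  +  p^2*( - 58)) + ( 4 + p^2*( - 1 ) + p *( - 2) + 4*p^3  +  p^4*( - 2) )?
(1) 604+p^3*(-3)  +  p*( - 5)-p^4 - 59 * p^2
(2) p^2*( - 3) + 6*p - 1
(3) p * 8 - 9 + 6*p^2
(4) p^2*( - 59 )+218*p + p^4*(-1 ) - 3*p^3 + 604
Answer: 4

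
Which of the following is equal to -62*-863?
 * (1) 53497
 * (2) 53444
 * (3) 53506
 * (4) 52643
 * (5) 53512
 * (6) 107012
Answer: 3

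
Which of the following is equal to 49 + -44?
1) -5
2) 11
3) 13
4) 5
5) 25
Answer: 4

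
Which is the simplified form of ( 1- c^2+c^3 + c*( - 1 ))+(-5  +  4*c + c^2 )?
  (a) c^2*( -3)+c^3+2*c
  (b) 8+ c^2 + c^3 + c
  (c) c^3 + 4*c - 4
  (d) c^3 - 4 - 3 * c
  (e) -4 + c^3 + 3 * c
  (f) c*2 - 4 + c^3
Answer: e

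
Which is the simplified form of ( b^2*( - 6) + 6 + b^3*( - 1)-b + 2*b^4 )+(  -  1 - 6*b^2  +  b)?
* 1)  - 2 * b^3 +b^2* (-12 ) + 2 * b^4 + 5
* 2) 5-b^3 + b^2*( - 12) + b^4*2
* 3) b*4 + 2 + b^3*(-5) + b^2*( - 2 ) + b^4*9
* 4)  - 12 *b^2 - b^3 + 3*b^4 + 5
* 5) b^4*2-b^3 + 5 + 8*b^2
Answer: 2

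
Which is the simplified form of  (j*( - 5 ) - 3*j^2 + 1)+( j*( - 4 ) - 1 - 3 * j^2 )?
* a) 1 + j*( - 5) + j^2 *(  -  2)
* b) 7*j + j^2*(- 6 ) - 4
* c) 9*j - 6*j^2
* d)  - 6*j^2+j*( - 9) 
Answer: d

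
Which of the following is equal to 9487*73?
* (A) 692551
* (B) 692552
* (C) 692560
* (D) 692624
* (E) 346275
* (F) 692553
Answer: A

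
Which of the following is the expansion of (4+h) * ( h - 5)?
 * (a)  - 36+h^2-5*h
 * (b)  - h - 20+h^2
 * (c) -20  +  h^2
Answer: b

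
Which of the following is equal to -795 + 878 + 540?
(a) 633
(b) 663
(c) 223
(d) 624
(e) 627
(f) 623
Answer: f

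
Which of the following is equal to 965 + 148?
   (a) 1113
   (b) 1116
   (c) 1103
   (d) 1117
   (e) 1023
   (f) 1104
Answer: a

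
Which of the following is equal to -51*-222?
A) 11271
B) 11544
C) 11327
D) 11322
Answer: D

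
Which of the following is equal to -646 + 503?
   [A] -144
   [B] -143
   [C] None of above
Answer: B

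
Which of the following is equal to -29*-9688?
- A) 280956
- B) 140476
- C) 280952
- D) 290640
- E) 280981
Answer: C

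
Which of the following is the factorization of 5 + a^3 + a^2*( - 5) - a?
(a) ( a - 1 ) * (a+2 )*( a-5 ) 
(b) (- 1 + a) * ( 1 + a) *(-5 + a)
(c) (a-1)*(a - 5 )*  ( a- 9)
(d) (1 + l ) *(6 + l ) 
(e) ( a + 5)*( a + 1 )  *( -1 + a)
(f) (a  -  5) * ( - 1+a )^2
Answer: b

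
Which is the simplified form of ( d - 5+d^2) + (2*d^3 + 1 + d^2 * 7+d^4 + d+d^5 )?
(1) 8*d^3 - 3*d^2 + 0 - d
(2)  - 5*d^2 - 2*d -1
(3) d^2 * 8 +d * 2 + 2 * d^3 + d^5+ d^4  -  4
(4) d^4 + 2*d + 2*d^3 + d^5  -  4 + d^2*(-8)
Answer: 3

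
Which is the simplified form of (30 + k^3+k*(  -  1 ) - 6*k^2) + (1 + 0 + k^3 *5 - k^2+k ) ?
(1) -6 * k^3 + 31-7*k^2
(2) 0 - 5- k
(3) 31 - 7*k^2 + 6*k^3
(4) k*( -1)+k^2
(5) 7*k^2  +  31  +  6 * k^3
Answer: 3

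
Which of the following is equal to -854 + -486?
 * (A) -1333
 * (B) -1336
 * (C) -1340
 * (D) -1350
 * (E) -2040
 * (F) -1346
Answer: C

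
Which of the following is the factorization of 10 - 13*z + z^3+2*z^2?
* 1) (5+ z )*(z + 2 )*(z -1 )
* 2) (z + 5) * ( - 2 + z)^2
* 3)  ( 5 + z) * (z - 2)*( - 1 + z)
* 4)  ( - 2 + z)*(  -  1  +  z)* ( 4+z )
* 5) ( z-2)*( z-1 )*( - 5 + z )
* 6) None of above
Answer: 3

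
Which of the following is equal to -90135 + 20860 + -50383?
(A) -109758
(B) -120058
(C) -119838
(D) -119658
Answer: D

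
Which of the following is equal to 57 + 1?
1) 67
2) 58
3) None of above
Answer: 2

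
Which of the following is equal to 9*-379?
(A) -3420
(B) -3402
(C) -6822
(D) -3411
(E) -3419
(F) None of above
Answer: D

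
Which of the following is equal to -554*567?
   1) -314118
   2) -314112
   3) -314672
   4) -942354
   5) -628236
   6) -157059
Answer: 1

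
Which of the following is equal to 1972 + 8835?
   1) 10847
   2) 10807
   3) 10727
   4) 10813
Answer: 2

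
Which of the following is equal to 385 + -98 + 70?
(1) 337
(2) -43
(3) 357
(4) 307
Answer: 3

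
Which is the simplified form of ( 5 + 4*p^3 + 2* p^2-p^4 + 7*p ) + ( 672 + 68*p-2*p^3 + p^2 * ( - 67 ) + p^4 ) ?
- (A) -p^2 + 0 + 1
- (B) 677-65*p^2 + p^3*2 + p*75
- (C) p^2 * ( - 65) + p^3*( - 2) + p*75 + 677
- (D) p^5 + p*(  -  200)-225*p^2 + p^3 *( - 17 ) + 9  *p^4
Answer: B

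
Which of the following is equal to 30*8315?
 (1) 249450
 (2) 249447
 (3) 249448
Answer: 1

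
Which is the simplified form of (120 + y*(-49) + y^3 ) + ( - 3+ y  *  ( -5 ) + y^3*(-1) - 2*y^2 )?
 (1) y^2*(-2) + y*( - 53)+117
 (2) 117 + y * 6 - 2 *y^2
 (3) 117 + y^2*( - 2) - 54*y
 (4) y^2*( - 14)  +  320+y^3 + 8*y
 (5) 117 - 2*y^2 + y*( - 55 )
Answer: 3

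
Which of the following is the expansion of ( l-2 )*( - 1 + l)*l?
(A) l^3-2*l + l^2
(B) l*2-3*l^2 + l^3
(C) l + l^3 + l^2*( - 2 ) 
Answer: B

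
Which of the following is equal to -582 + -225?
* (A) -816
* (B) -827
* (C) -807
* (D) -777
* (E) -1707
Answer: C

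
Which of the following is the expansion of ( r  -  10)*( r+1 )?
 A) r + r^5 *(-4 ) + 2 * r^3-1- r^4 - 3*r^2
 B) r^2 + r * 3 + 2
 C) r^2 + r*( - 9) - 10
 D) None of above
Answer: C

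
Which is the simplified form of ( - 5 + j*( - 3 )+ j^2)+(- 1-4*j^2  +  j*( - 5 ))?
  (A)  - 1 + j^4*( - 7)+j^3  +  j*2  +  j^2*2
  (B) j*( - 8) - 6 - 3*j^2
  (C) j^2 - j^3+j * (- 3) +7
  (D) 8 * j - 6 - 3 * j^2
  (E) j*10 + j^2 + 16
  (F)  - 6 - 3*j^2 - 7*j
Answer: B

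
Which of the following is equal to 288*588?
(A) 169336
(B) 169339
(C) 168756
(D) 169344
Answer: D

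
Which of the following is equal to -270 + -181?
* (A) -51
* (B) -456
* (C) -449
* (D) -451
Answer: D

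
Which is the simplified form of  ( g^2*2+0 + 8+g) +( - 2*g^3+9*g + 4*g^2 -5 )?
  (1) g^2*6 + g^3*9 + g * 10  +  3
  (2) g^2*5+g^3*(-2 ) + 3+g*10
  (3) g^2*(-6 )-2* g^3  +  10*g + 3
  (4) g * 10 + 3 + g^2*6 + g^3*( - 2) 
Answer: 4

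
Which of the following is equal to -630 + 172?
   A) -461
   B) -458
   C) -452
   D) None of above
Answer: B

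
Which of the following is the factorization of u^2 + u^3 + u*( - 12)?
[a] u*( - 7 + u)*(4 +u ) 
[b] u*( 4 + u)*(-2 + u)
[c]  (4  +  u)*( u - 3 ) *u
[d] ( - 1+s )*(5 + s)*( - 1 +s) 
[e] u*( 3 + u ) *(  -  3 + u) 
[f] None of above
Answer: c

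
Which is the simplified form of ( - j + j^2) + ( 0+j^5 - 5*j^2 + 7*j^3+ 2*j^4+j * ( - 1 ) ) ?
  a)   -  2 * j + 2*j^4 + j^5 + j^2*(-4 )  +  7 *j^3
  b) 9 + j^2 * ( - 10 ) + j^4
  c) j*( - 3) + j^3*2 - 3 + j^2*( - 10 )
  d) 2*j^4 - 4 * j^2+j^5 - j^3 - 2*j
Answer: a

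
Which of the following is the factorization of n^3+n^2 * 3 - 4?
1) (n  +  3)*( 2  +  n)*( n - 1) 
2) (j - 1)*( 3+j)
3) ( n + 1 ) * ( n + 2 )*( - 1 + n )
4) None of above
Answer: 4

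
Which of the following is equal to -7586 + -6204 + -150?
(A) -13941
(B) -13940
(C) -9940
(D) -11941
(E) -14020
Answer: B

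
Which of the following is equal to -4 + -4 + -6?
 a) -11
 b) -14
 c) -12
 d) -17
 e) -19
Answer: b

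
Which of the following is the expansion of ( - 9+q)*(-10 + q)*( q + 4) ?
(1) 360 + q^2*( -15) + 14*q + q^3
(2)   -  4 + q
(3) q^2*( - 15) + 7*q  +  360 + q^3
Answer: 1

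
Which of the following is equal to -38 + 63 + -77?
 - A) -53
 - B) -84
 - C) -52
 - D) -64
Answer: C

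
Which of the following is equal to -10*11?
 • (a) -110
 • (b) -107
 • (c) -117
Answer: a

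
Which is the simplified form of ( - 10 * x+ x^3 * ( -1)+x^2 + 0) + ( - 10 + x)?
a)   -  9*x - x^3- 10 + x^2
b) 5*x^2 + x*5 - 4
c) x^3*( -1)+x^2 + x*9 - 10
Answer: a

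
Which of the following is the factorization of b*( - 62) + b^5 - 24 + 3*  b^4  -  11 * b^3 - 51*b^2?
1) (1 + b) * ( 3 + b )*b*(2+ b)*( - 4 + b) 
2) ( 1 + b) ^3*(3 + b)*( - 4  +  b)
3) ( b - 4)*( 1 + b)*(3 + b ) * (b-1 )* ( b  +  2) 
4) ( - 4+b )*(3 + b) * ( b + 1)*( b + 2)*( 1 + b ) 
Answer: 4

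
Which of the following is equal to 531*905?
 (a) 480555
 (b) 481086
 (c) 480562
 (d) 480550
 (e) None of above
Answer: a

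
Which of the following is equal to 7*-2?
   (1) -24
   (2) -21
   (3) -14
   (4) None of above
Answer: 3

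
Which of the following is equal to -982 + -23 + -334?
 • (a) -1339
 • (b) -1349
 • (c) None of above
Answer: a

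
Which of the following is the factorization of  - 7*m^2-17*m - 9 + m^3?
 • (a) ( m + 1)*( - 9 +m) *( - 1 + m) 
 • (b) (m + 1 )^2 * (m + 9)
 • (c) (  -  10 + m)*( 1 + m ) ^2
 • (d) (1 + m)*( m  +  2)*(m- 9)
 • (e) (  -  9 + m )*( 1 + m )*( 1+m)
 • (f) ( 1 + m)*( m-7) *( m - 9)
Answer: e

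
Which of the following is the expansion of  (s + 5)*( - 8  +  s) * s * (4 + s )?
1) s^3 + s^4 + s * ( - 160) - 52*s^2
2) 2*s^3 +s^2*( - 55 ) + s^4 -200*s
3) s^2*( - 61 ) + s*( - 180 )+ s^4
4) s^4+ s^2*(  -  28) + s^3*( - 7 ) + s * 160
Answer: 1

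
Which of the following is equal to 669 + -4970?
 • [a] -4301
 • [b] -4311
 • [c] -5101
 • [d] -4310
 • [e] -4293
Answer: a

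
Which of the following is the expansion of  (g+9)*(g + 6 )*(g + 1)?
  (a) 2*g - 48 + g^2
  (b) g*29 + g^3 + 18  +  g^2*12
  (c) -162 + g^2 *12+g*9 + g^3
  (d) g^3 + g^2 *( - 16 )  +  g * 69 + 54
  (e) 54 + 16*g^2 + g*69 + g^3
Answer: e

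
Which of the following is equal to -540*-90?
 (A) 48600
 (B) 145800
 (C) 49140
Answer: A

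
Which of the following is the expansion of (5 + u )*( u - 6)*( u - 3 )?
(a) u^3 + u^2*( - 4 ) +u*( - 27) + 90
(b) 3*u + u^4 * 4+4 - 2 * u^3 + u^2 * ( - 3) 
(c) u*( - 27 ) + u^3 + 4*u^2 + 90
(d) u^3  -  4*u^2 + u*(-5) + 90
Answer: a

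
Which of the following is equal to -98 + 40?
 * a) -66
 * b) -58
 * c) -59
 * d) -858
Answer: b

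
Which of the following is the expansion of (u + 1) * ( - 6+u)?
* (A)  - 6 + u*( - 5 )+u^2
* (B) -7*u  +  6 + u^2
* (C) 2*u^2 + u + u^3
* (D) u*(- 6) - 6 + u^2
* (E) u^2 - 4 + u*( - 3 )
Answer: A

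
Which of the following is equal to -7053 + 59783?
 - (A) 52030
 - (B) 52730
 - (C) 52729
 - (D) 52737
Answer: B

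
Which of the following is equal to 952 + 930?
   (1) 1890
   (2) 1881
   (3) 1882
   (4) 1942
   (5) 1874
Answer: 3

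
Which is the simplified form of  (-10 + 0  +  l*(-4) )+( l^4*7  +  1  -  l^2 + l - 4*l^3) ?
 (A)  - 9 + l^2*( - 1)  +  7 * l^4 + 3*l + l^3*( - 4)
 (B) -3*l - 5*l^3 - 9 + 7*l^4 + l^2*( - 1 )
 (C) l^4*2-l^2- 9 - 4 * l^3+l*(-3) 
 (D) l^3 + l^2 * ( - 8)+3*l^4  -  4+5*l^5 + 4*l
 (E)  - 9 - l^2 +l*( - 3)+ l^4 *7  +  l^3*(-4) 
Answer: E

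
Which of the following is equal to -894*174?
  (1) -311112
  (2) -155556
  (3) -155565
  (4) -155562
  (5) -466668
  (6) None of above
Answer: 2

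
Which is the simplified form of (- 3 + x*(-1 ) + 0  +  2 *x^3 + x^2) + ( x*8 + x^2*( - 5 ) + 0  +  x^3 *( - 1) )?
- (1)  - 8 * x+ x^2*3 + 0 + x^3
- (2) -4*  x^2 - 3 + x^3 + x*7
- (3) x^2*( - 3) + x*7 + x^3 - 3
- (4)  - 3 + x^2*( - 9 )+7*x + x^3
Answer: 2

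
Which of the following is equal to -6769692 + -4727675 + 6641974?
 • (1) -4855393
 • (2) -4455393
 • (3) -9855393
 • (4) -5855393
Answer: 1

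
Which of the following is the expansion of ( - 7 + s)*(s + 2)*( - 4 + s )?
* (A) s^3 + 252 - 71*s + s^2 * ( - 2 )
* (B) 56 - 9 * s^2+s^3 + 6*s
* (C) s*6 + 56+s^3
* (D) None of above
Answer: B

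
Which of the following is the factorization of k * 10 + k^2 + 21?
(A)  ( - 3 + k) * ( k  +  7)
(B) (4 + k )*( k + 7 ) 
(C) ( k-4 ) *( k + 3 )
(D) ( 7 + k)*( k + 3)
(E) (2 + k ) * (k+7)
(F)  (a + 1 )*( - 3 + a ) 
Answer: D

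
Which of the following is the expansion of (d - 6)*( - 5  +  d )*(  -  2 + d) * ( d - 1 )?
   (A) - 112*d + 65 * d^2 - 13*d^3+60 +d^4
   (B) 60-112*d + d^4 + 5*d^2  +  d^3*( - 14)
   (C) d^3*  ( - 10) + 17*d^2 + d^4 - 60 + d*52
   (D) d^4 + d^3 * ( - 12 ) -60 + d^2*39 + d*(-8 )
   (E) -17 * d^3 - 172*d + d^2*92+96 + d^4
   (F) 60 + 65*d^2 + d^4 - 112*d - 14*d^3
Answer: F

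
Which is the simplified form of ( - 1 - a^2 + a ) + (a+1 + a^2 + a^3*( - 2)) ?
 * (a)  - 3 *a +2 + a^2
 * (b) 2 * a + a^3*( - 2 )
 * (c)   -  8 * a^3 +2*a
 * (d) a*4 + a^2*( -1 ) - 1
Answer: b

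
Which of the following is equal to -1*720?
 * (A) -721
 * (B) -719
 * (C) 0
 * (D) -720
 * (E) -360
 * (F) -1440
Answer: D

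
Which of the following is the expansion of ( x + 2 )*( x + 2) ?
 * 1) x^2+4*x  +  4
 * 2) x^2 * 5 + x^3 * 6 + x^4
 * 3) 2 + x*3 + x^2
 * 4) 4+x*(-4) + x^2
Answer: 1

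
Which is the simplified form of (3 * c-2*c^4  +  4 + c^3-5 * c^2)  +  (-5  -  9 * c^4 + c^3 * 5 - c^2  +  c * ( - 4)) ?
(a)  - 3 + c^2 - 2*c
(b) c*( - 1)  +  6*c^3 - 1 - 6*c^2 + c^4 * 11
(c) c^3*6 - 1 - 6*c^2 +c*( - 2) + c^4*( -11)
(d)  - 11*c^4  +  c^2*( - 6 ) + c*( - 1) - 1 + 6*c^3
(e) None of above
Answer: d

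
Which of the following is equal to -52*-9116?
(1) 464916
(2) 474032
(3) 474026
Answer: 2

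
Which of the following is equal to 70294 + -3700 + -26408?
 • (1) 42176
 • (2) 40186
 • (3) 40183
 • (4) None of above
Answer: 2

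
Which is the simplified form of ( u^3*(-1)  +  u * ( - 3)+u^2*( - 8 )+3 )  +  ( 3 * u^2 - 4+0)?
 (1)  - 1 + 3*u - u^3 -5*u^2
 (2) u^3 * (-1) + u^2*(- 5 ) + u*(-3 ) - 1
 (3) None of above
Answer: 2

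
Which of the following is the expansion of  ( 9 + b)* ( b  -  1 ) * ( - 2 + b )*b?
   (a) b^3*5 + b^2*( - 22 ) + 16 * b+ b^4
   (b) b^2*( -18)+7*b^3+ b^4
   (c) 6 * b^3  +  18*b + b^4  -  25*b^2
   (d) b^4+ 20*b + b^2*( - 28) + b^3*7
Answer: c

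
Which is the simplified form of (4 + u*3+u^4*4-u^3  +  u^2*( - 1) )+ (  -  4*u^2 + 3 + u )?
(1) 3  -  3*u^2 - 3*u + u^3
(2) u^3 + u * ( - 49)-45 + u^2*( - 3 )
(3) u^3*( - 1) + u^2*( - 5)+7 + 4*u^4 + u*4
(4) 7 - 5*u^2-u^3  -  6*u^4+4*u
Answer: 3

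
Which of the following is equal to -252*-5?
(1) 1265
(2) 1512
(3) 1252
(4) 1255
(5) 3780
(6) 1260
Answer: 6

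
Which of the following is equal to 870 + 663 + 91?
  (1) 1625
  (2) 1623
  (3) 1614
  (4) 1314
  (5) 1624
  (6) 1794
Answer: 5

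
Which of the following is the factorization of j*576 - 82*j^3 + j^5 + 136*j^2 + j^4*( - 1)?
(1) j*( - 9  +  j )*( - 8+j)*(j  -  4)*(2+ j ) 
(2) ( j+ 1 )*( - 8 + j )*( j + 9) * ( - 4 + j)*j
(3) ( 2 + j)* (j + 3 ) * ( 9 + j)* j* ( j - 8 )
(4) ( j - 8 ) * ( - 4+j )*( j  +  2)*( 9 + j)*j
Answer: 4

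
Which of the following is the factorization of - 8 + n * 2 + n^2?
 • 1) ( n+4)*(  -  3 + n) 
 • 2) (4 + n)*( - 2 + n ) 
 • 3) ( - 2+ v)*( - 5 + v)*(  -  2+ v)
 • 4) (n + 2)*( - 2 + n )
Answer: 2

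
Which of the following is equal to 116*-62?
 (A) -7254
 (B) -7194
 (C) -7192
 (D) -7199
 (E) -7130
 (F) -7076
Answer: C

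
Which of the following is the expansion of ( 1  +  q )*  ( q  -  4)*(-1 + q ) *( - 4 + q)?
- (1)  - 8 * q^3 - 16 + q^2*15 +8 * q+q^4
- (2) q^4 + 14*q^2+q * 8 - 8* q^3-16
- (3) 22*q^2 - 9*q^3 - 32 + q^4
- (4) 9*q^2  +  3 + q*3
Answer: 1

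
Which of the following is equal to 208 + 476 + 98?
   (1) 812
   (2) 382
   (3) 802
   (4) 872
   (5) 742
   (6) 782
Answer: 6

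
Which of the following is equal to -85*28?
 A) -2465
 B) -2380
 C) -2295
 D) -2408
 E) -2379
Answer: B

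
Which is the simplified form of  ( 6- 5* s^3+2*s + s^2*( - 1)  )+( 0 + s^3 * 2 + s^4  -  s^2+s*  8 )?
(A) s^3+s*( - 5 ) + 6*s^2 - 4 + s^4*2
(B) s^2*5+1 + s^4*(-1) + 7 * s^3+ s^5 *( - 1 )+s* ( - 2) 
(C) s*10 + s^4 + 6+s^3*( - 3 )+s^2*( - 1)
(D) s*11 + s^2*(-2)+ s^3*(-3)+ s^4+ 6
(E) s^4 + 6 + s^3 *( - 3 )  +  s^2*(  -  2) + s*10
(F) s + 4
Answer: E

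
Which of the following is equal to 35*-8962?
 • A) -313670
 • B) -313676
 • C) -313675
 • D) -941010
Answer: A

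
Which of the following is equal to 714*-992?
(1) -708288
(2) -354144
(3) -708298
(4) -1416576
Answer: 1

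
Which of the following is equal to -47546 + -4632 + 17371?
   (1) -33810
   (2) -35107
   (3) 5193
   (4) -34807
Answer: 4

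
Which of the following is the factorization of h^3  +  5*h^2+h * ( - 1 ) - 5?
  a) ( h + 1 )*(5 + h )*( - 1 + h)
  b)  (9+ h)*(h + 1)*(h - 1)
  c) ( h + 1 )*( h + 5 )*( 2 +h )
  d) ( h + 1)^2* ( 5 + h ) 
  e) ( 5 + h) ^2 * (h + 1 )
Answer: a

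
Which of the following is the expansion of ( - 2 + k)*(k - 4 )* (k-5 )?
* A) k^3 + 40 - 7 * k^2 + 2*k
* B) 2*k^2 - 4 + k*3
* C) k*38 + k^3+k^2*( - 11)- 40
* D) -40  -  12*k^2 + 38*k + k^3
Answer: C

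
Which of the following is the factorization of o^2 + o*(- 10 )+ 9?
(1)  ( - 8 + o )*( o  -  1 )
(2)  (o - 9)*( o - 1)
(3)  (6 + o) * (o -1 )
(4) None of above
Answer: 2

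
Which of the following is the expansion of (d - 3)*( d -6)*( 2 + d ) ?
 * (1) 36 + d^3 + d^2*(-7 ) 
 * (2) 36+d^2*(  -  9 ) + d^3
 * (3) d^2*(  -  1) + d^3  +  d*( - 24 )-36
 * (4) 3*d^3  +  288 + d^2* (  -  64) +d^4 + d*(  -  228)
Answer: 1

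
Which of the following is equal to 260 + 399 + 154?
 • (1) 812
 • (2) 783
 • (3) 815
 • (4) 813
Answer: 4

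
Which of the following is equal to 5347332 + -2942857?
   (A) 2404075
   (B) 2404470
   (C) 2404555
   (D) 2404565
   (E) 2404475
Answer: E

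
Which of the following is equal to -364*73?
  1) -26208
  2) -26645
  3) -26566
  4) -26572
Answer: 4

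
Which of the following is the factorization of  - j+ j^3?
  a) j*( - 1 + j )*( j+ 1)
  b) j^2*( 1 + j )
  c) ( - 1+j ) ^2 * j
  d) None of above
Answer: a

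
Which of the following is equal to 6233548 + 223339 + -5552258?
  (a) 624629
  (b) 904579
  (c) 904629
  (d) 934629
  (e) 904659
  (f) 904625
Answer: c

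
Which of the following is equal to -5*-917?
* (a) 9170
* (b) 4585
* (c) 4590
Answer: b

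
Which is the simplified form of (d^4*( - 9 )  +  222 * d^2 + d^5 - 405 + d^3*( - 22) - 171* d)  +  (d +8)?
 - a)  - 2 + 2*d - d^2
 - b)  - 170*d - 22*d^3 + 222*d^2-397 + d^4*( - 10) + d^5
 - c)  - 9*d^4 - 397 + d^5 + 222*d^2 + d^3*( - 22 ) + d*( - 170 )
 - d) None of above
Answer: c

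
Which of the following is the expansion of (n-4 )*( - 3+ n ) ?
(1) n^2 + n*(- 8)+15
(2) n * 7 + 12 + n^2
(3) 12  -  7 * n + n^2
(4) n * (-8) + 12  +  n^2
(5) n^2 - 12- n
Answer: 3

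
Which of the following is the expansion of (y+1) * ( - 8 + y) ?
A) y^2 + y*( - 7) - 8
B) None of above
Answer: A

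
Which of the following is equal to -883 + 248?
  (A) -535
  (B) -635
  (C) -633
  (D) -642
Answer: B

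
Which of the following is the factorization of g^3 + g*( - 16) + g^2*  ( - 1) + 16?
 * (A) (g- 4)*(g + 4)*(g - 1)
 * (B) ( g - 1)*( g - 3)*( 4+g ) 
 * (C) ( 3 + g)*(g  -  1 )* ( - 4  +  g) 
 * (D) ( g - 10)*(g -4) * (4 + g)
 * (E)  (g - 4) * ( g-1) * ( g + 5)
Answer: A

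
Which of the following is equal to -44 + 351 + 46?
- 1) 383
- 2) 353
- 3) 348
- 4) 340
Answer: 2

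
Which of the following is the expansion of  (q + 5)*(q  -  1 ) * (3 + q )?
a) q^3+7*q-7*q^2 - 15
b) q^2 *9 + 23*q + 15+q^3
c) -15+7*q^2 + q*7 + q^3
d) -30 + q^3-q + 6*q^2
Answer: c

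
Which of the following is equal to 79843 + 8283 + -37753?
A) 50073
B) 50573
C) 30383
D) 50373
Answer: D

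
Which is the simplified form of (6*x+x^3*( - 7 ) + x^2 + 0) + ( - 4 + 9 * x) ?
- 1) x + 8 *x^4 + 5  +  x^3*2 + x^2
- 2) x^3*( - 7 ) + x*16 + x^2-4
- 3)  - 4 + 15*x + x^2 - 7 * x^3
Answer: 3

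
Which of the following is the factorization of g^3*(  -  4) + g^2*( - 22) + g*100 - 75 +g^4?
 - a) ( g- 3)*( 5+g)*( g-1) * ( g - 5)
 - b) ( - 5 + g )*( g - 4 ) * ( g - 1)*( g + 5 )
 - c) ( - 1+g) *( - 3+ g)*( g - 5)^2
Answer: a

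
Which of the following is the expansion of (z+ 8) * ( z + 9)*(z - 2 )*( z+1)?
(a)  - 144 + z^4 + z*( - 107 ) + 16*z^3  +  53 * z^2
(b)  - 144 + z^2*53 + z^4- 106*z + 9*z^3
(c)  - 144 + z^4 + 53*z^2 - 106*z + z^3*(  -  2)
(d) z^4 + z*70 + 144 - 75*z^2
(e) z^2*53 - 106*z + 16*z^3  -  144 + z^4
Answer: e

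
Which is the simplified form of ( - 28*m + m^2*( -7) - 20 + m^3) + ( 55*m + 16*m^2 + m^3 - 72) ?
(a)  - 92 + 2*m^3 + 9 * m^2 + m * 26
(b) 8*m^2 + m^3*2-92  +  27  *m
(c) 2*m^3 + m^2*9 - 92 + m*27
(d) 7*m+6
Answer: c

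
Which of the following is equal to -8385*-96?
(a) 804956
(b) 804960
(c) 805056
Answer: b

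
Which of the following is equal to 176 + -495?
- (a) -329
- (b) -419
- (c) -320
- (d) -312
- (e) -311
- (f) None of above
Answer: f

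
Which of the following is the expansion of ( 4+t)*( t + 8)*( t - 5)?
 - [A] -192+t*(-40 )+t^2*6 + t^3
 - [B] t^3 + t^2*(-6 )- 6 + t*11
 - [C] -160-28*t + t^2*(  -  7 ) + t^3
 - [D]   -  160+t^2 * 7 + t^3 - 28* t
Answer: D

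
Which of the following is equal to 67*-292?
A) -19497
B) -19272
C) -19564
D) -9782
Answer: C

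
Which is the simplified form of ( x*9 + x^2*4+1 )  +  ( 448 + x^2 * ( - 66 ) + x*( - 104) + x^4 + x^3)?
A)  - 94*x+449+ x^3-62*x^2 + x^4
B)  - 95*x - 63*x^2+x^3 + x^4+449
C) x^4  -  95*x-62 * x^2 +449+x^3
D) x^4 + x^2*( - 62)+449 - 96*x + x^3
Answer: C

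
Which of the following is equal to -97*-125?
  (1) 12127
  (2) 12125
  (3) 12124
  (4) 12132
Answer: 2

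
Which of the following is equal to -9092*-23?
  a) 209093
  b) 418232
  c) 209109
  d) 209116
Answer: d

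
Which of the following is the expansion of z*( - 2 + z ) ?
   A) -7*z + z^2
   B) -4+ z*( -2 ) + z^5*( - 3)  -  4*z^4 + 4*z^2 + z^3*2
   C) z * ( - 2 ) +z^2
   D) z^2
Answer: C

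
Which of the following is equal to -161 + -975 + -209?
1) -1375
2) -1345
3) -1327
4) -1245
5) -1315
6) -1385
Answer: 2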